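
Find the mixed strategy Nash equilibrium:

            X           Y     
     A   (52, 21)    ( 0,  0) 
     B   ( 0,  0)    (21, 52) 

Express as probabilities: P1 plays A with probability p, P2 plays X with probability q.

p = 0.7123, q = 0.2877

Work:
Find probabilities that make opponent indifferent:
P2 chooses q to make P1 indifferent between A and B
P1 chooses p to make P2 indifferent between X and Y
Mixed NE: P1 plays (A: 0.7123, B: 0.2877), P2 plays (X: 0.2877, Y: 0.7123)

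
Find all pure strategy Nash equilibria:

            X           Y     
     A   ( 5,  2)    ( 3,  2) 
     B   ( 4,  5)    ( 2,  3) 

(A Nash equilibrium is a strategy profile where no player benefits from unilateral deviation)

Nash equilibrium: (A, X), (A, Y)

Work:
Best responses:
  P1 vs X: payoffs [5, 4] → best response A (payoff 5)
  P1 vs Y: payoffs [3, 2] → best response A (payoff 3)
  P2 vs A: payoffs [2, 2] → best response X/Y (payoff 2)
  P2 vs B: payoffs [5, 3] → best response X (payoff 5)
Mutual best responses: (A,X), (A,Y) → Nash equilibria.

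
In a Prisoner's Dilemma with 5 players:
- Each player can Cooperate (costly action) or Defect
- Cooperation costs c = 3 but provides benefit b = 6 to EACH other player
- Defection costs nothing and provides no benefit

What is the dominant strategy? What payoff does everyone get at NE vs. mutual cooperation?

Dominant: Defect; NE payoff = 0; Coop payoff = 21

Work:
Defect dominates (saves cost c = 3, benefit to others is external)
NE: All defect → everyone gets 0
If all cooperate: each receives (4)×6 - 3 = 21
Social dilemma: 21 > 0 but NE gives 0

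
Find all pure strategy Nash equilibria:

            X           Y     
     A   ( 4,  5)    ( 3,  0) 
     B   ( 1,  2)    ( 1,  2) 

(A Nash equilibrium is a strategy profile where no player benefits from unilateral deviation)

Nash equilibrium: (A, X)

Work:
Best responses:
  P1 vs X: payoffs [4, 1] → best response A (payoff 4)
  P1 vs Y: payoffs [3, 1] → best response A (payoff 3)
  P2 vs A: payoffs [5, 0] → best response X (payoff 5)
  P2 vs B: payoffs [2, 2] → best response X/Y (payoff 2)
Mutual best responses: (A,X) → Nash equilibria.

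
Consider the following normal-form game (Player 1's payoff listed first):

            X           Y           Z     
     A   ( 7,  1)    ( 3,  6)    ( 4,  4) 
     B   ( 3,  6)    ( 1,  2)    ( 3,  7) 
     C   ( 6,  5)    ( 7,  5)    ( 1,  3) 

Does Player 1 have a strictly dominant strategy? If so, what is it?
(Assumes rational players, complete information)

No strictly dominant strategy exists for Player 1

Work:
A strategy strictly dominates another if it gives a strictly higher payoff against every opponent action. Compare each pair of P1's strategies column-by-column:
  A vs B: [7 vs 3, 3 vs 1, 4 vs 3] → A strictly dominates B
  A vs C: [7 vs 6, 3 vs 7, 4 vs 1] → A does not strictly dominate C (column Y: 3 ≤ 7)
  B vs A: [3 vs 7, 1 vs 3, 3 vs 4] → B does not strictly dominate A (column X: 3 ≤ 7)
  B vs C: [3 vs 6, 1 vs 7, 3 vs 1] → B does not strictly dominate C (column X: 3 ≤ 6)
  C vs A: [6 vs 7, 7 vs 3, 1 vs 4] → C does not strictly dominate A (column X: 6 ≤ 7)
  C vs B: [6 vs 3, 7 vs 1, 1 vs 3] → C does not strictly dominate B (column Z: 1 ≤ 3)
No single strategy strictly dominates all others → no strictly dominant strategy.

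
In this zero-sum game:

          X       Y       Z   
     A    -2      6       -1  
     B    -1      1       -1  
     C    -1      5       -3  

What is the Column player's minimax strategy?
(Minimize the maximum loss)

Column should play X or Z (all achieve the minimum), value = -1

Work:
Column player minimizes Row's maximum payoff:
Column X: max payoff to Row = -1
Column Y: max payoff to Row = 6
Column Z: max payoff to Row = -1
Minimum is -1, achieved by columns X, Z (tied).
Each of X or Z is a minimax strategy.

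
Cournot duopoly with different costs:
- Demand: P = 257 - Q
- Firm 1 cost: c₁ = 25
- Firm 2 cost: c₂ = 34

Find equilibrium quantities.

q₁* = 80.33, q₂* = 71.33

Work:
Reaction: q₁ = (257 - 25 - q₂)/2
Reaction: q₂ = (257 - 34 - q₁)/2
Solve simultaneously:
q₁* = (257 - 2×25 + 34)/3 = 80.33
q₂* = (257 - 2×34 + 25)/3 = 71.33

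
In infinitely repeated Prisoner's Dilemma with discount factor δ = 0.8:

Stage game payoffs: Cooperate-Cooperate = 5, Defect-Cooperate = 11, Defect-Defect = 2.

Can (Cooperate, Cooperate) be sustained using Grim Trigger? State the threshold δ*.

δ* = 0.6667; since δ = 0.8 ≥ 0.6667, cooperation can be sustained

Work:
For Grim Trigger:
Cooperate forever: 5/(1-δ)
Defect then punished: 11 + 2·δ/(1-δ)
Need: 5/(1-δ) ≥ 11 + 2·δ/(1-δ)
Solving: δ ≥ (T-R)/(T-P) = (11-5)/(11-2) = 0.6667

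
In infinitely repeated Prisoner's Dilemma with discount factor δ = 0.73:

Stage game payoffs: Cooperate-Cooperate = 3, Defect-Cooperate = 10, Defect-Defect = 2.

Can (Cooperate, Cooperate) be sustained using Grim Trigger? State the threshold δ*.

δ* = 0.875; since δ = 0.73 < 0.875, cooperation cannot be sustained

Work:
For Grim Trigger:
Cooperate forever: 3/(1-δ)
Defect then punished: 10 + 2·δ/(1-δ)
Need: 3/(1-δ) ≥ 10 + 2·δ/(1-δ)
Solving: δ ≥ (T-R)/(T-P) = (10-3)/(10-2) = 0.875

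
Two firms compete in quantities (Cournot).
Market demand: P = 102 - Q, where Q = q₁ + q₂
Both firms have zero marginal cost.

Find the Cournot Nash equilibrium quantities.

q₁* = q₂* = 34.0; P* = 34.0

Work:
Profit: π_i = P·q_i = (a - q_i - q_j)·q_i
FOC: ∂π_i/∂q_i = a - 2q_i - q_j = 0
Reaction function: q_i = (102 - q_j)/2
Symmetry: q* = 102/3 = 34.0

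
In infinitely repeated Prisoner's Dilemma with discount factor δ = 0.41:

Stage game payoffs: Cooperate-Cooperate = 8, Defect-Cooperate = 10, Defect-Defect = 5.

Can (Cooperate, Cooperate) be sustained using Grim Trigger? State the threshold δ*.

δ* = 0.4; since δ = 0.41 ≥ 0.4, cooperation can be sustained

Work:
For Grim Trigger:
Cooperate forever: 8/(1-δ)
Defect then punished: 10 + 5·δ/(1-δ)
Need: 8/(1-δ) ≥ 10 + 5·δ/(1-δ)
Solving: δ ≥ (T-R)/(T-P) = (10-8)/(10-5) = 0.4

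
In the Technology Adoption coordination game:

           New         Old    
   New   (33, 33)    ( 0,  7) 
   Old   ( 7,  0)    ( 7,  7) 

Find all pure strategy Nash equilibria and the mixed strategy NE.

Pure NE: (New, New) and (Old, Old); Mixed NE: p = 0.2121, q = 0.2121

Work:
Check pure NE:
(New, New): (33, 33) - no unilateral deviation beneficial
(Old, Old): (7, 7) - no unilateral deviation beneficial
Mixed NE: P1 plays New with p = 0.2121, P2 plays New with q = 0.2121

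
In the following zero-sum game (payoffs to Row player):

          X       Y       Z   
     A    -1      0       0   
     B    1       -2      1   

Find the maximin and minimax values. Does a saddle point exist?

Maximin = -1, Minimax = 0, Saddle: False

Work:
Row minimums: [-1, -2] → maximin = -1
Column maximums: [1, 0, 1] → minimax = 0
No saddle point (maximin ≠ minimax). Mixed strategy needed.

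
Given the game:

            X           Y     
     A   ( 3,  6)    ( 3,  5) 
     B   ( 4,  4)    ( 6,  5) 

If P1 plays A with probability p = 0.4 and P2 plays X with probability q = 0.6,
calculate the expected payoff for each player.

E[P1] = 4.08, E[P2] = 4.88

Work:
E[P1] = p·q·π₁(A,X) + p·(1-q)·π₁(A,Y) + (1-p)·q·π₁(B,X) + (1-p)·(1-q)·π₁(B,Y)
= 0.4·0.6·3 + 0.4·0.4·3 + 0.6·0.6·4 + 0.6·0.4·6
= 4.08

E[P2] = 4.88 (similar calculation)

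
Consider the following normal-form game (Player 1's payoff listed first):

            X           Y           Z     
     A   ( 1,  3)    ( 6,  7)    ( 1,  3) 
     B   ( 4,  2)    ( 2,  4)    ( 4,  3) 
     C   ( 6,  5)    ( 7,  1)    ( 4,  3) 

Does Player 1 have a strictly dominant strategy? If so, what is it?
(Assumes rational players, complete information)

No strictly dominant strategy exists for Player 1

Work:
A strategy strictly dominates another if it gives a strictly higher payoff against every opponent action. Compare each pair of P1's strategies column-by-column:
  A vs B: [1 vs 4, 6 vs 2, 1 vs 4] → A does not strictly dominate B (column X: 1 ≤ 4)
  A vs C: [1 vs 6, 6 vs 7, 1 vs 4] → A does not strictly dominate C (column X: 1 ≤ 6)
  B vs A: [4 vs 1, 2 vs 6, 4 vs 1] → B does not strictly dominate A (column Y: 2 ≤ 6)
  B vs C: [4 vs 6, 2 vs 7, 4 vs 4] → B does not strictly dominate C (column X: 4 ≤ 6)
  C vs A: [6 vs 1, 7 vs 6, 4 vs 1] → C strictly dominates A
  C vs B: [6 vs 4, 7 vs 2, 4 vs 4] → C does not strictly dominate B (column Z: 4 ≤ 4)
No single strategy strictly dominates all others → no strictly dominant strategy.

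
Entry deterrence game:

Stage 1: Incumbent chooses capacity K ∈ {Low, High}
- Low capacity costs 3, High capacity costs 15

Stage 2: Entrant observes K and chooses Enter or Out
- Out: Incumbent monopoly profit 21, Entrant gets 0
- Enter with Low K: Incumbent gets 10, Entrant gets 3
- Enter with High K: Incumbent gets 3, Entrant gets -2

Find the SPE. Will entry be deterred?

SPE: (Low, Enter|Low, Out|High); Entry not deterred. Incumbent net profit = 7, Entrant gets 3

Work:
After Low K: Entrant enters (3 > 0)
After High K: Entrant stays out (-2 < 0)
Incumbent: Low → 10−3=7, High → 21−15=6
Incumbent chooses Low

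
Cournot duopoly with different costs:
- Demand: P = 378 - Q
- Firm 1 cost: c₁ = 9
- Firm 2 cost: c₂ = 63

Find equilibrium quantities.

q₁* = 141.0, q₂* = 87.0

Work:
Reaction: q₁ = (378 - 9 - q₂)/2
Reaction: q₂ = (378 - 63 - q₁)/2
Solve simultaneously:
q₁* = (378 - 2×9 + 63)/3 = 141.0
q₂* = (378 - 2×63 + 9)/3 = 87.0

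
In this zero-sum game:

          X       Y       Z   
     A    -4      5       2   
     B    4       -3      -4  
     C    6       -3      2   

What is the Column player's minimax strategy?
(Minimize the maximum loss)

Column should play Z, value = 2

Work:
Column player minimizes Row's maximum payoff:
Column X: max payoff to Row = 6
Column Y: max payoff to Row = 5
Column Z: max payoff to Row = 2
Minimum is 2, achieved by column Z.
Minimax strategy: Z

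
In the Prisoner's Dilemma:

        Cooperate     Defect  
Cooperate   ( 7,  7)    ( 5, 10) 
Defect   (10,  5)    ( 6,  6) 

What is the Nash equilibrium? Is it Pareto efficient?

(Defect, Defect) is NE; not Pareto efficient

Work:
Defect dominates Cooperate for both players:
If P2 cooperates: Defect (10) > Cooperate (7)
If P2 defects: Defect (6) > Cooperate (5)
NE: (Defect, Defect) with payoff (6, 6)
But (Cooperate, Cooperate) = (7, 7) Pareto dominates (6, 6)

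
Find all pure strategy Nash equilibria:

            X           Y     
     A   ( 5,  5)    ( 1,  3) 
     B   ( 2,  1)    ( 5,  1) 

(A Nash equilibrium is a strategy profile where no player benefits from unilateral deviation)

Nash equilibrium: (A, X), (B, Y)

Work:
Best responses:
  P1 vs X: payoffs [5, 2] → best response A (payoff 5)
  P1 vs Y: payoffs [1, 5] → best response B (payoff 5)
  P2 vs A: payoffs [5, 3] → best response X (payoff 5)
  P2 vs B: payoffs [1, 1] → best response X/Y (payoff 1)
Mutual best responses: (A,X), (B,Y) → Nash equilibria.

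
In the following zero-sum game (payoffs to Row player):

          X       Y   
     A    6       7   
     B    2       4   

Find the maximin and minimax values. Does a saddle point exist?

Maximin = 6, Minimax = 6, Saddle: True

Work:
Row minimums: [6, 2] → maximin = 6
Column maximums: [6, 7] → minimax = 6
Saddle point exists! Game value = 6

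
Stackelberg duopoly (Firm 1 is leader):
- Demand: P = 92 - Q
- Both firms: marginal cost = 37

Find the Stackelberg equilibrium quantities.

q₁* (leader) = 27.5, q₂* (follower) = 13.75

Work:
Follower's reaction: q₂ = (a - c - q₁)/2
Leader substitutes: π₁ = q₁·(a - q₁ - (a-c-q₁)/2 - c)
FOC: q₁* = (92 - 37)/2 = 27.50
Then: q₂* = (92 - 37 - 27.5)/2 = 13.75
Leader has first-mover advantage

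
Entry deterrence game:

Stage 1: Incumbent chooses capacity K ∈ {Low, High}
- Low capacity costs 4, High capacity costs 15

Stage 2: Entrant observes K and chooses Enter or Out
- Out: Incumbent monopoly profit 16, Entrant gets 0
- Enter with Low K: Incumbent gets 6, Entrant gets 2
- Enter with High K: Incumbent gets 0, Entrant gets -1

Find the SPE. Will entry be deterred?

SPE: (Low, Enter|Low, Out|High); Entry not deterred. Incumbent net profit = 2, Entrant gets 2

Work:
After Low K: Entrant enters (2 > 0)
After High K: Entrant stays out (-1 < 0)
Incumbent: Low → 6−4=2, High → 16−15=1
Incumbent chooses Low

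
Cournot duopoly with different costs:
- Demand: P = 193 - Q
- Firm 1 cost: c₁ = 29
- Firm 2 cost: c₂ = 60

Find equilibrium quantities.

q₁* = 65.0, q₂* = 34.0

Work:
Reaction: q₁ = (193 - 29 - q₂)/2
Reaction: q₂ = (193 - 60 - q₁)/2
Solve simultaneously:
q₁* = (193 - 2×29 + 60)/3 = 65.0
q₂* = (193 - 2×60 + 29)/3 = 34.0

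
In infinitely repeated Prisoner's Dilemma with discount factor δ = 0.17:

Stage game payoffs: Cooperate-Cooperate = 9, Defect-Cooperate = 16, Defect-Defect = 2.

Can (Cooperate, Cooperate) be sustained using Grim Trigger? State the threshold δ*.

δ* = 0.5; since δ = 0.17 < 0.5, cooperation cannot be sustained

Work:
For Grim Trigger:
Cooperate forever: 9/(1-δ)
Defect then punished: 16 + 2·δ/(1-δ)
Need: 9/(1-δ) ≥ 16 + 2·δ/(1-δ)
Solving: δ ≥ (T-R)/(T-P) = (16-9)/(16-2) = 0.5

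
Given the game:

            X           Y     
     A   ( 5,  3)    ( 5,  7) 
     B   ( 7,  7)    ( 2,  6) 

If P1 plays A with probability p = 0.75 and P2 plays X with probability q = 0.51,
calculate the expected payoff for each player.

E[P1] = 4.8875, E[P2] = 5.3475

Work:
E[P1] = p·q·π₁(A,X) + p·(1-q)·π₁(A,Y) + (1-p)·q·π₁(B,X) + (1-p)·(1-q)·π₁(B,Y)
= 0.75·0.51·5 + 0.75·0.49·5 + 0.25·0.51·7 + 0.25·0.49·2
= 4.8875

E[P2] = 5.3475 (similar calculation)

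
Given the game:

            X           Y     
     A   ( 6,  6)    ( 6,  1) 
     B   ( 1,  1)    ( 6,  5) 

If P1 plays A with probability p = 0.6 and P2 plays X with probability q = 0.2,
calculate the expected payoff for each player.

E[P1] = 5.6, E[P2] = 2.88

Work:
E[P1] = p·q·π₁(A,X) + p·(1-q)·π₁(A,Y) + (1-p)·q·π₁(B,X) + (1-p)·(1-q)·π₁(B,Y)
= 0.6·0.2·6 + 0.6·0.8·6 + 0.4·0.2·1 + 0.4·0.8·6
= 5.6

E[P2] = 2.88 (similar calculation)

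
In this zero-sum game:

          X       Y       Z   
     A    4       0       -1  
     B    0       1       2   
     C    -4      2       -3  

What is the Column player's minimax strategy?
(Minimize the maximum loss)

Column should play Y or Z (all achieve the minimum), value = 2

Work:
Column player minimizes Row's maximum payoff:
Column X: max payoff to Row = 4
Column Y: max payoff to Row = 2
Column Z: max payoff to Row = 2
Minimum is 2, achieved by columns Y, Z (tied).
Each of Y or Z is a minimax strategy.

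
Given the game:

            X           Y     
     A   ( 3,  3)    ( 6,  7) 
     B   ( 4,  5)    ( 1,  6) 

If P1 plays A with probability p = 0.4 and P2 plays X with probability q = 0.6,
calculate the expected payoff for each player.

E[P1] = 3.36, E[P2] = 5.08

Work:
E[P1] = p·q·π₁(A,X) + p·(1-q)·π₁(A,Y) + (1-p)·q·π₁(B,X) + (1-p)·(1-q)·π₁(B,Y)
= 0.4·0.6·3 + 0.4·0.4·6 + 0.6·0.6·4 + 0.6·0.4·1
= 3.36

E[P2] = 5.08 (similar calculation)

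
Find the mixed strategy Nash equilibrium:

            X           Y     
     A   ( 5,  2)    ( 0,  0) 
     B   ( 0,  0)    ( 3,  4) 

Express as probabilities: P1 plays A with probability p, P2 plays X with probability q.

p = 0.6667, q = 0.375

Work:
Find probabilities that make opponent indifferent:
P2 chooses q to make P1 indifferent between A and B
P1 chooses p to make P2 indifferent between X and Y
Mixed NE: P1 plays (A: 0.6667, B: 0.3333), P2 plays (X: 0.375, Y: 0.625)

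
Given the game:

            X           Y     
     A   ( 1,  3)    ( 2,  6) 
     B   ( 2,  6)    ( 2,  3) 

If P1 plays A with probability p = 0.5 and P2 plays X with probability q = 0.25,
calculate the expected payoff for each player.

E[P1] = 1.875, E[P2] = 4.5

Work:
E[P1] = p·q·π₁(A,X) + p·(1-q)·π₁(A,Y) + (1-p)·q·π₁(B,X) + (1-p)·(1-q)·π₁(B,Y)
= 0.5·0.25·1 + 0.5·0.75·2 + 0.5·0.25·2 + 0.5·0.75·2
= 1.875

E[P2] = 4.5 (similar calculation)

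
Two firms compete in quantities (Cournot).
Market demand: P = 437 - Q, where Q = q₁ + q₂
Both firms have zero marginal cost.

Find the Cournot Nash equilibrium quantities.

q₁* = q₂* = 145.67; P* = 145.67

Work:
Profit: π_i = P·q_i = (a - q_i - q_j)·q_i
FOC: ∂π_i/∂q_i = a - 2q_i - q_j = 0
Reaction function: q_i = (437 - q_j)/2
Symmetry: q* = 437/3 = 145.67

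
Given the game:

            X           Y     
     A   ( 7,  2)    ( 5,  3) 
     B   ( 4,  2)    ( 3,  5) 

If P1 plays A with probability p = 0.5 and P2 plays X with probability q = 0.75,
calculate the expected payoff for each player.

E[P1] = 5.125, E[P2] = 2.5

Work:
E[P1] = p·q·π₁(A,X) + p·(1-q)·π₁(A,Y) + (1-p)·q·π₁(B,X) + (1-p)·(1-q)·π₁(B,Y)
= 0.5·0.75·7 + 0.5·0.25·5 + 0.5·0.75·4 + 0.5·0.25·3
= 5.125

E[P2] = 2.5 (similar calculation)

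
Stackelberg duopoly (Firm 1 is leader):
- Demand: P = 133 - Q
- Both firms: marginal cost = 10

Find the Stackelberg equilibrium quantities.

q₁* (leader) = 61.5, q₂* (follower) = 30.75

Work:
Follower's reaction: q₂ = (a - c - q₁)/2
Leader substitutes: π₁ = q₁·(a - q₁ - (a-c-q₁)/2 - c)
FOC: q₁* = (133 - 10)/2 = 61.50
Then: q₂* = (133 - 10 - 61.5)/2 = 30.75
Leader has first-mover advantage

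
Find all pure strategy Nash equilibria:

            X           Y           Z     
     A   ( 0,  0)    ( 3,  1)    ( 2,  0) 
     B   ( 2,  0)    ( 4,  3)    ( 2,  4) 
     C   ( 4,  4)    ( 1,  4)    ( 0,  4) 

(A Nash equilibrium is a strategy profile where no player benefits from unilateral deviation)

Nash equilibrium: (B, Z), (C, X)

Work:
Best responses:
  P1 vs X: payoffs [0, 2, 4] → best response C (payoff 4)
  P1 vs Y: payoffs [3, 4, 1] → best response B (payoff 4)
  P1 vs Z: payoffs [2, 2, 0] → best response A/B (payoff 2)
  P2 vs A: payoffs [0, 1, 0] → best response Y (payoff 1)
  P2 vs B: payoffs [0, 3, 4] → best response Z (payoff 4)
  P2 vs C: payoffs [4, 4, 4] → best response X/Y/Z (payoff 4)
Mutual best responses: (B,Z), (C,X) → Nash equilibria.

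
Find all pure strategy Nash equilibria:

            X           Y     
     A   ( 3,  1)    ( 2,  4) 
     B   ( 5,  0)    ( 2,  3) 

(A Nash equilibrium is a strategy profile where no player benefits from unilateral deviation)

Nash equilibrium: (A, Y), (B, Y)

Work:
Best responses:
  P1 vs X: payoffs [3, 5] → best response B (payoff 5)
  P1 vs Y: payoffs [2, 2] → best response A/B (payoff 2)
  P2 vs A: payoffs [1, 4] → best response Y (payoff 4)
  P2 vs B: payoffs [0, 3] → best response Y (payoff 3)
Mutual best responses: (A,Y), (B,Y) → Nash equilibria.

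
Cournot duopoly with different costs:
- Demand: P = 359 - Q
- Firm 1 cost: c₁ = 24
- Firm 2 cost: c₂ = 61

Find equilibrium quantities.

q₁* = 124.0, q₂* = 87.0

Work:
Reaction: q₁ = (359 - 24 - q₂)/2
Reaction: q₂ = (359 - 61 - q₁)/2
Solve simultaneously:
q₁* = (359 - 2×24 + 61)/3 = 124.0
q₂* = (359 - 2×61 + 24)/3 = 87.0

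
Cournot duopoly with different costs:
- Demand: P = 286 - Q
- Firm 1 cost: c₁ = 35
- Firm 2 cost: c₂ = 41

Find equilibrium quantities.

q₁* = 85.67, q₂* = 79.67

Work:
Reaction: q₁ = (286 - 35 - q₂)/2
Reaction: q₂ = (286 - 41 - q₁)/2
Solve simultaneously:
q₁* = (286 - 2×35 + 41)/3 = 85.67
q₂* = (286 - 2×41 + 35)/3 = 79.67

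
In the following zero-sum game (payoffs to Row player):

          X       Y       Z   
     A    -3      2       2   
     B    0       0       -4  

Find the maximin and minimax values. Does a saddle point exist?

Maximin = -3, Minimax = 0, Saddle: False

Work:
Row minimums: [-3, -4] → maximin = -3
Column maximums: [0, 2, 2] → minimax = 0
No saddle point (maximin ≠ minimax). Mixed strategy needed.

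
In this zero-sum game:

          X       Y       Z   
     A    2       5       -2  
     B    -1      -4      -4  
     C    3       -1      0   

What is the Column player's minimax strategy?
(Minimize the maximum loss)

Column should play Z, value = 0

Work:
Column player minimizes Row's maximum payoff:
Column X: max payoff to Row = 3
Column Y: max payoff to Row = 5
Column Z: max payoff to Row = 0
Minimum is 0, achieved by column Z.
Minimax strategy: Z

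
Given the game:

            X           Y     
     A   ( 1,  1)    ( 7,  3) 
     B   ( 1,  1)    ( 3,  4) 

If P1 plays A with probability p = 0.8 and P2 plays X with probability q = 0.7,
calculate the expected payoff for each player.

E[P1] = 2.56, E[P2] = 1.66

Work:
E[P1] = p·q·π₁(A,X) + p·(1-q)·π₁(A,Y) + (1-p)·q·π₁(B,X) + (1-p)·(1-q)·π₁(B,Y)
= 0.8·0.7·1 + 0.8·0.3·7 + 0.2·0.7·1 + 0.2·0.3·3
= 2.56

E[P2] = 1.66 (similar calculation)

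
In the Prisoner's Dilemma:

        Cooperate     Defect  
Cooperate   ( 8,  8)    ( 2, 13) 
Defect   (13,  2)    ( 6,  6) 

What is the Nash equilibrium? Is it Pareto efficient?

(Defect, Defect) is NE; not Pareto efficient

Work:
Defect dominates Cooperate for both players:
If P2 cooperates: Defect (13) > Cooperate (8)
If P2 defects: Defect (6) > Cooperate (2)
NE: (Defect, Defect) with payoff (6, 6)
But (Cooperate, Cooperate) = (8, 8) Pareto dominates (6, 6)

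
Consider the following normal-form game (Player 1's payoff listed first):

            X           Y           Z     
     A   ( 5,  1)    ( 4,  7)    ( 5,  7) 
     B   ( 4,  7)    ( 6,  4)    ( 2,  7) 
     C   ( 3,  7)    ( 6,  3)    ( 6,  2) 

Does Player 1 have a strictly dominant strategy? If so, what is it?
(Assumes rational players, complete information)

No strictly dominant strategy exists for Player 1

Work:
A strategy strictly dominates another if it gives a strictly higher payoff against every opponent action. Compare each pair of P1's strategies column-by-column:
  A vs B: [5 vs 4, 4 vs 6, 5 vs 2] → A does not strictly dominate B (column Y: 4 ≤ 6)
  A vs C: [5 vs 3, 4 vs 6, 5 vs 6] → A does not strictly dominate C (column Y: 4 ≤ 6)
  B vs A: [4 vs 5, 6 vs 4, 2 vs 5] → B does not strictly dominate A (column X: 4 ≤ 5)
  B vs C: [4 vs 3, 6 vs 6, 2 vs 6] → B does not strictly dominate C (column Y: 6 ≤ 6)
  C vs A: [3 vs 5, 6 vs 4, 6 vs 5] → C does not strictly dominate A (column X: 3 ≤ 5)
  C vs B: [3 vs 4, 6 vs 6, 6 vs 2] → C does not strictly dominate B (column X: 3 ≤ 4)
No single strategy strictly dominates all others → no strictly dominant strategy.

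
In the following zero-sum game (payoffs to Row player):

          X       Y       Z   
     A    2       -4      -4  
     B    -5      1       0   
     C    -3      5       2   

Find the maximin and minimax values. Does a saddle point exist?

Maximin = -3, Minimax = 2, Saddle: False

Work:
Row minimums: [-4, -5, -3] → maximin = -3
Column maximums: [2, 5, 2] → minimax = 2
No saddle point (maximin ≠ minimax). Mixed strategy needed.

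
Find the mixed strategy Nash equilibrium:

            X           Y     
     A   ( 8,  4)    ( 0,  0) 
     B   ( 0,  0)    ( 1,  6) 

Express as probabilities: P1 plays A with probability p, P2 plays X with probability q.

p = 0.6, q = 0.1111

Work:
Find probabilities that make opponent indifferent:
P2 chooses q to make P1 indifferent between A and B
P1 chooses p to make P2 indifferent between X and Y
Mixed NE: P1 plays (A: 0.6, B: 0.4), P2 plays (X: 0.1111, Y: 0.8889)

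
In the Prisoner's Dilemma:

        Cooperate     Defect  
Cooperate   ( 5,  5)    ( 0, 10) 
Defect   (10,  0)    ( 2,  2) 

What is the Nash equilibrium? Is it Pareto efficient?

(Defect, Defect) is NE; not Pareto efficient

Work:
Defect dominates Cooperate for both players:
If P2 cooperates: Defect (10) > Cooperate (5)
If P2 defects: Defect (2) > Cooperate (0)
NE: (Defect, Defect) with payoff (2, 2)
But (Cooperate, Cooperate) = (5, 5) Pareto dominates (2, 2)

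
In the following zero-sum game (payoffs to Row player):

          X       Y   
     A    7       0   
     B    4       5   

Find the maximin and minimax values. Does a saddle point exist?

Maximin = 4, Minimax = 5, Saddle: False

Work:
Row minimums: [0, 4] → maximin = 4
Column maximums: [7, 5] → minimax = 5
No saddle point (maximin ≠ minimax). Mixed strategy needed.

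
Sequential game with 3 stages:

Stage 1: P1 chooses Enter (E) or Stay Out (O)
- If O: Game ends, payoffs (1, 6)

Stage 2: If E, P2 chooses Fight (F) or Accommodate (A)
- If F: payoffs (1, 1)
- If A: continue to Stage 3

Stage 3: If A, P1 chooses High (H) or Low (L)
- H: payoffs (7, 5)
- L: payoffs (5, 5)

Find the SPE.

SPE: (E, A, H); Outcome (7, 5)

Work:
Stage 3: P1 chooses H (7 vs 5)
Stage 2: P2: F->1, A->5 (anticipating H). Choose A
Stage 1: P1: O->1, E->7 (anticipating A, H). Choose E
SPE path: E -> A -> H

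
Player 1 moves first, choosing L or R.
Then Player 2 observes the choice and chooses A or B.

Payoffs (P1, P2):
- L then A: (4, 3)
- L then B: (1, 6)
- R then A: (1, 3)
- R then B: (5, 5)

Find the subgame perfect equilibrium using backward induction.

P1 plays R, P2 plays B after L and B after R; Payoff (5, 5)

Work:
Backward induction:
After L: P2 chooses B → P1 gets 1
After R: P2 chooses B → P1 gets 5
P1 chooses R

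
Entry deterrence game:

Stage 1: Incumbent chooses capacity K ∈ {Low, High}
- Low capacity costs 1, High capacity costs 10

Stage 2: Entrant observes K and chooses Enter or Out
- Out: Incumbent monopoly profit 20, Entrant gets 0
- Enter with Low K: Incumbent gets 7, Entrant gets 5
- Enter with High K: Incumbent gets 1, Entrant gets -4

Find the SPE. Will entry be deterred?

SPE: (High, Enter|Low, Out|High); Entry deterred. Incumbent net profit = 10

Work:
After Low K: Entrant enters (5 > 0)
After High K: Entrant stays out (-4 < 0)
Incumbent: Low → 7−1=6, High → 20−10=10
Incumbent chooses High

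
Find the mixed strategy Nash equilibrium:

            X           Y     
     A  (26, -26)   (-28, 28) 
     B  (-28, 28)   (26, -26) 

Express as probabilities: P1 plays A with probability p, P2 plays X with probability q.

p = 0.5, q = 0.5

Work:
Find probabilities that make opponent indifferent:
P2 chooses q to make P1 indifferent between A and B
P1 chooses p to make P2 indifferent between X and Y
Mixed NE: P1 plays (A: 0.5, B: 0.5), P2 plays (X: 0.5, Y: 0.5)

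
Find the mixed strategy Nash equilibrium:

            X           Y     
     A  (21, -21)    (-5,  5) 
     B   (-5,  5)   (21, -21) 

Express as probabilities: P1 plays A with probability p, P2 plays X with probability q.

p = 0.5, q = 0.5

Work:
Find probabilities that make opponent indifferent:
P2 chooses q to make P1 indifferent between A and B
P1 chooses p to make P2 indifferent between X and Y
Mixed NE: P1 plays (A: 0.5, B: 0.5), P2 plays (X: 0.5, Y: 0.5)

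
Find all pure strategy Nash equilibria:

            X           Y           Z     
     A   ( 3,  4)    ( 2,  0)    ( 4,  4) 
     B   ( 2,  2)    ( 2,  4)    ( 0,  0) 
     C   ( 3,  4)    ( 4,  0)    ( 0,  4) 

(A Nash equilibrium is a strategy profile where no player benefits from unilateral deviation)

Nash equilibrium: (A, X), (A, Z), (C, X)

Work:
Best responses:
  P1 vs X: payoffs [3, 2, 3] → best response A/C (payoff 3)
  P1 vs Y: payoffs [2, 2, 4] → best response C (payoff 4)
  P1 vs Z: payoffs [4, 0, 0] → best response A (payoff 4)
  P2 vs A: payoffs [4, 0, 4] → best response X/Z (payoff 4)
  P2 vs B: payoffs [2, 4, 0] → best response Y (payoff 4)
  P2 vs C: payoffs [4, 0, 4] → best response X/Z (payoff 4)
Mutual best responses: (A,X), (A,Z), (C,X) → Nash equilibria.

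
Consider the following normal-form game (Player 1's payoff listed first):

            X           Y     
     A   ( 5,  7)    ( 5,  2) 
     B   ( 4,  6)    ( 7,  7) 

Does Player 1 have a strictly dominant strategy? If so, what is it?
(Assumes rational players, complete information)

No strictly dominant strategy exists for Player 1

Work:
A strategy strictly dominates another if it gives a strictly higher payoff against every opponent action. Compare each pair of P1's strategies column-by-column:
  A vs B: [5 vs 4, 5 vs 7] → A does not strictly dominate B (column Y: 5 ≤ 7)
  B vs A: [4 vs 5, 7 vs 5] → B does not strictly dominate A (column X: 4 ≤ 5)
No single strategy strictly dominates all others → no strictly dominant strategy.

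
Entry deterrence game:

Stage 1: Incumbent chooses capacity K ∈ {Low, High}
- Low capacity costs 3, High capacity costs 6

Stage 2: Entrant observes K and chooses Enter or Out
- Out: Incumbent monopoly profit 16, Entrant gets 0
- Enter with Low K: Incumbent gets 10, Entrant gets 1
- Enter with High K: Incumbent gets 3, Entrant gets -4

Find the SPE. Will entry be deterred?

SPE: (High, Enter|Low, Out|High); Entry deterred. Incumbent net profit = 10

Work:
After Low K: Entrant enters (1 > 0)
After High K: Entrant stays out (-4 < 0)
Incumbent: Low → 10−3=7, High → 16−6=10
Incumbent chooses High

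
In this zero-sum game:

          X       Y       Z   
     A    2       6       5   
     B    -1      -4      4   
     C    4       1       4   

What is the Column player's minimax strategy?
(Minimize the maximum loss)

Column should play X, value = 4

Work:
Column player minimizes Row's maximum payoff:
Column X: max payoff to Row = 4
Column Y: max payoff to Row = 6
Column Z: max payoff to Row = 5
Minimum is 4, achieved by column X.
Minimax strategy: X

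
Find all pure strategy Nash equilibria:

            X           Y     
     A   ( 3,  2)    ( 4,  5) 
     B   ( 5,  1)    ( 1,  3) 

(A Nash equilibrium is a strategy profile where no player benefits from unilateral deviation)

Nash equilibrium: (A, Y)

Work:
Best responses:
  P1 vs X: payoffs [3, 5] → best response B (payoff 5)
  P1 vs Y: payoffs [4, 1] → best response A (payoff 4)
  P2 vs A: payoffs [2, 5] → best response Y (payoff 5)
  P2 vs B: payoffs [1, 3] → best response Y (payoff 3)
Mutual best responses: (A,Y) → Nash equilibria.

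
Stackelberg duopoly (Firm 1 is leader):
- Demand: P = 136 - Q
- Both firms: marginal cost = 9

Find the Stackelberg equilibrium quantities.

q₁* (leader) = 63.5, q₂* (follower) = 31.75

Work:
Follower's reaction: q₂ = (a - c - q₁)/2
Leader substitutes: π₁ = q₁·(a - q₁ - (a-c-q₁)/2 - c)
FOC: q₁* = (136 - 9)/2 = 63.50
Then: q₂* = (136 - 9 - 63.5)/2 = 31.75
Leader has first-mover advantage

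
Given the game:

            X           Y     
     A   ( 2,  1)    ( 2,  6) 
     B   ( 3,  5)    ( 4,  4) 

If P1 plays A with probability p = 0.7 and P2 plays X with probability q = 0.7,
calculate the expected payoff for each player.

E[P1] = 2.39, E[P2] = 3.16

Work:
E[P1] = p·q·π₁(A,X) + p·(1-q)·π₁(A,Y) + (1-p)·q·π₁(B,X) + (1-p)·(1-q)·π₁(B,Y)
= 0.7·0.7·2 + 0.7·0.3·2 + 0.3·0.7·3 + 0.3·0.3·4
= 2.39

E[P2] = 3.16 (similar calculation)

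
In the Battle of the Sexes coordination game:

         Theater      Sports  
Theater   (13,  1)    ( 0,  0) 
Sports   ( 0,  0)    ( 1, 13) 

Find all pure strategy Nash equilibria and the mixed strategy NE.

Pure NE: (Theater, Theater) and (Sports, Sports); Mixed NE: p = 0.9286, q = 0.0714

Work:
Check pure NE:
(Theater, Theater): (13, 1) - no unilateral deviation beneficial
(Sports, Sports): (1, 13) - no unilateral deviation beneficial
Mixed NE: P1 plays Theater with p = 0.9286, P2 plays Theater with q = 0.0714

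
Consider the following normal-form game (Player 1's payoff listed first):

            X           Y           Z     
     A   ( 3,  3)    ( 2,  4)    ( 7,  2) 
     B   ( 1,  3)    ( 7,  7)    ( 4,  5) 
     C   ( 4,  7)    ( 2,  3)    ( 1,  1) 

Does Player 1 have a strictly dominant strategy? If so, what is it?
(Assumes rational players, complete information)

No strictly dominant strategy exists for Player 1

Work:
A strategy strictly dominates another if it gives a strictly higher payoff against every opponent action. Compare each pair of P1's strategies column-by-column:
  A vs B: [3 vs 1, 2 vs 7, 7 vs 4] → A does not strictly dominate B (column Y: 2 ≤ 7)
  A vs C: [3 vs 4, 2 vs 2, 7 vs 1] → A does not strictly dominate C (column X: 3 ≤ 4)
  B vs A: [1 vs 3, 7 vs 2, 4 vs 7] → B does not strictly dominate A (column X: 1 ≤ 3)
  B vs C: [1 vs 4, 7 vs 2, 4 vs 1] → B does not strictly dominate C (column X: 1 ≤ 4)
  C vs A: [4 vs 3, 2 vs 2, 1 vs 7] → C does not strictly dominate A (column Y: 2 ≤ 2)
  C vs B: [4 vs 1, 2 vs 7, 1 vs 4] → C does not strictly dominate B (column Y: 2 ≤ 7)
No single strategy strictly dominates all others → no strictly dominant strategy.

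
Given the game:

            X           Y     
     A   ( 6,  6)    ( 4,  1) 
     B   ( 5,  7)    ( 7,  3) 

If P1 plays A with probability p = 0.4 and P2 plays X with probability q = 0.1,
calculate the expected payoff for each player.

E[P1] = 5.76, E[P2] = 2.64

Work:
E[P1] = p·q·π₁(A,X) + p·(1-q)·π₁(A,Y) + (1-p)·q·π₁(B,X) + (1-p)·(1-q)·π₁(B,Y)
= 0.4·0.1·6 + 0.4·0.9·4 + 0.6·0.1·5 + 0.6·0.9·7
= 5.76

E[P2] = 2.64 (similar calculation)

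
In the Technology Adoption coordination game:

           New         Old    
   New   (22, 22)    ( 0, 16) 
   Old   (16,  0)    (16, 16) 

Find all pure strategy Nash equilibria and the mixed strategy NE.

Pure NE: (New, New) and (Old, Old); Mixed NE: p = 0.7273, q = 0.7273

Work:
Check pure NE:
(New, New): (22, 22) - no unilateral deviation beneficial
(Old, Old): (16, 16) - no unilateral deviation beneficial
Mixed NE: P1 plays New with p = 0.7273, P2 plays New with q = 0.7273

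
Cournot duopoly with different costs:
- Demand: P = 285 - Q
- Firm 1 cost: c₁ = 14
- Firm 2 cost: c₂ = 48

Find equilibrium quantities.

q₁* = 101.67, q₂* = 67.67

Work:
Reaction: q₁ = (285 - 14 - q₂)/2
Reaction: q₂ = (285 - 48 - q₁)/2
Solve simultaneously:
q₁* = (285 - 2×14 + 48)/3 = 101.67
q₂* = (285 - 2×48 + 14)/3 = 67.67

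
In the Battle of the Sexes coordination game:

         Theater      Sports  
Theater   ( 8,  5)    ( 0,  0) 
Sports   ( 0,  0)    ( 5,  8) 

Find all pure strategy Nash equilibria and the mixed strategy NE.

Pure NE: (Theater, Theater) and (Sports, Sports); Mixed NE: p = 0.6154, q = 0.3846

Work:
Check pure NE:
(Theater, Theater): (8, 5) - no unilateral deviation beneficial
(Sports, Sports): (5, 8) - no unilateral deviation beneficial
Mixed NE: P1 plays Theater with p = 0.6154, P2 plays Theater with q = 0.3846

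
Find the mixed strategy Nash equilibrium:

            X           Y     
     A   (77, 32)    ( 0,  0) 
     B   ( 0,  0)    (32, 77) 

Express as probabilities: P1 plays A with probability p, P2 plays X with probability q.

p = 0.7064, q = 0.2936

Work:
Find probabilities that make opponent indifferent:
P2 chooses q to make P1 indifferent between A and B
P1 chooses p to make P2 indifferent between X and Y
Mixed NE: P1 plays (A: 0.7064, B: 0.2936), P2 plays (X: 0.2936, Y: 0.7064)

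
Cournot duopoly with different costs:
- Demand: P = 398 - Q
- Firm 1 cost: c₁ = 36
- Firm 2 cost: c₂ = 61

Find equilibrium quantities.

q₁* = 129.0, q₂* = 104.0

Work:
Reaction: q₁ = (398 - 36 - q₂)/2
Reaction: q₂ = (398 - 61 - q₁)/2
Solve simultaneously:
q₁* = (398 - 2×36 + 61)/3 = 129.0
q₂* = (398 - 2×61 + 36)/3 = 104.0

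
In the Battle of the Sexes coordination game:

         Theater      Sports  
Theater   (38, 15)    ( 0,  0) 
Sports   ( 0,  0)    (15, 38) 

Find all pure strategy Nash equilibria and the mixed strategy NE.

Pure NE: (Theater, Theater) and (Sports, Sports); Mixed NE: p = 0.717, q = 0.283

Work:
Check pure NE:
(Theater, Theater): (38, 15) - no unilateral deviation beneficial
(Sports, Sports): (15, 38) - no unilateral deviation beneficial
Mixed NE: P1 plays Theater with p = 0.717, P2 plays Theater with q = 0.283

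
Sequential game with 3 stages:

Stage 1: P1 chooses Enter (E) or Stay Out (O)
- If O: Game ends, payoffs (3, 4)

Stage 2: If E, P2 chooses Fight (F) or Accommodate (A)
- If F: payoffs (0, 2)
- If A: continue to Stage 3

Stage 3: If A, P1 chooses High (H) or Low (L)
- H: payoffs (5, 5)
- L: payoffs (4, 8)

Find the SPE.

SPE: (E, A, H); Outcome (5, 5)

Work:
Stage 3: P1 chooses H (5 vs 4)
Stage 2: P2: F->2, A->5 (anticipating H). Choose A
Stage 1: P1: O->3, E->5 (anticipating A, H). Choose E
SPE path: E -> A -> H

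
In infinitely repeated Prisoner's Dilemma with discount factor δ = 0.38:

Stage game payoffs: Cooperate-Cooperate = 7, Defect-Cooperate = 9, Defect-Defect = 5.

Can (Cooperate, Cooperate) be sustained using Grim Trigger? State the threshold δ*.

δ* = 0.5; since δ = 0.38 < 0.5, cooperation cannot be sustained

Work:
For Grim Trigger:
Cooperate forever: 7/(1-δ)
Defect then punished: 9 + 5·δ/(1-δ)
Need: 7/(1-δ) ≥ 9 + 5·δ/(1-δ)
Solving: δ ≥ (T-R)/(T-P) = (9-7)/(9-5) = 0.5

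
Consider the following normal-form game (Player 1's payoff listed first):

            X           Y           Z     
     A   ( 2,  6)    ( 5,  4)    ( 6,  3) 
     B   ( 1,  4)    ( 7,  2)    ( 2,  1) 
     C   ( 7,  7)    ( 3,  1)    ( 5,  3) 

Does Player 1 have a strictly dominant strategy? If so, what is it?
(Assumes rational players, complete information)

No strictly dominant strategy exists for Player 1

Work:
A strategy strictly dominates another if it gives a strictly higher payoff against every opponent action. Compare each pair of P1's strategies column-by-column:
  A vs B: [2 vs 1, 5 vs 7, 6 vs 2] → A does not strictly dominate B (column Y: 5 ≤ 7)
  A vs C: [2 vs 7, 5 vs 3, 6 vs 5] → A does not strictly dominate C (column X: 2 ≤ 7)
  B vs A: [1 vs 2, 7 vs 5, 2 vs 6] → B does not strictly dominate A (column X: 1 ≤ 2)
  B vs C: [1 vs 7, 7 vs 3, 2 vs 5] → B does not strictly dominate C (column X: 1 ≤ 7)
  C vs A: [7 vs 2, 3 vs 5, 5 vs 6] → C does not strictly dominate A (column Y: 3 ≤ 5)
  C vs B: [7 vs 1, 3 vs 7, 5 vs 2] → C does not strictly dominate B (column Y: 3 ≤ 7)
No single strategy strictly dominates all others → no strictly dominant strategy.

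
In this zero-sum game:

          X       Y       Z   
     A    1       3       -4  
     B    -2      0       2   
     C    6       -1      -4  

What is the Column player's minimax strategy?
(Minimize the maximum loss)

Column should play Z, value = 2

Work:
Column player minimizes Row's maximum payoff:
Column X: max payoff to Row = 6
Column Y: max payoff to Row = 3
Column Z: max payoff to Row = 2
Minimum is 2, achieved by column Z.
Minimax strategy: Z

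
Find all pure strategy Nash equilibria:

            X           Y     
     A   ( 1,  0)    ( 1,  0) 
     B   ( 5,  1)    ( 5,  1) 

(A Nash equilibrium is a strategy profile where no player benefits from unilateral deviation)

Nash equilibrium: (B, X), (B, Y)

Work:
Best responses:
  P1 vs X: payoffs [1, 5] → best response B (payoff 5)
  P1 vs Y: payoffs [1, 5] → best response B (payoff 5)
  P2 vs A: payoffs [0, 0] → best response X/Y (payoff 0)
  P2 vs B: payoffs [1, 1] → best response X/Y (payoff 1)
Mutual best responses: (B,X), (B,Y) → Nash equilibria.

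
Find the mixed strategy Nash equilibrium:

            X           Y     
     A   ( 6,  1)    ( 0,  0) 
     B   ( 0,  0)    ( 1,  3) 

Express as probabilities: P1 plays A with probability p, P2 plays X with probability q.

p = 0.75, q = 0.1429

Work:
Find probabilities that make opponent indifferent:
P2 chooses q to make P1 indifferent between A and B
P1 chooses p to make P2 indifferent between X and Y
Mixed NE: P1 plays (A: 0.75, B: 0.25), P2 plays (X: 0.1429, Y: 0.8571)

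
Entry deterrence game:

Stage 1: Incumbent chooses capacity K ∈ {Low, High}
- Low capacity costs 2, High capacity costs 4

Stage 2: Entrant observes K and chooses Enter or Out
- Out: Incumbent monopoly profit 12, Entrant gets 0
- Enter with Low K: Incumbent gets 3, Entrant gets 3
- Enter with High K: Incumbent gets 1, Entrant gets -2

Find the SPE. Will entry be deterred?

SPE: (High, Enter|Low, Out|High); Entry deterred. Incumbent net profit = 8

Work:
After Low K: Entrant enters (3 > 0)
After High K: Entrant stays out (-2 < 0)
Incumbent: Low → 3−2=1, High → 12−4=8
Incumbent chooses High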